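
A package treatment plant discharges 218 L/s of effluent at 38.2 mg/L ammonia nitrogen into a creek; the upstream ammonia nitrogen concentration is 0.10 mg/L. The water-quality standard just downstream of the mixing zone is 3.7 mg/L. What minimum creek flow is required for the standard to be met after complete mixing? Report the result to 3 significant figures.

2090 L/s

Set C_mix = 3.7: (Q·0.1000 + 218.0·38.20) / (Q + 218.0) = 3.7
→ Q = 218.0·(38.20 − 3.7)/(3.7 − 0.1000) = 2089 L/s.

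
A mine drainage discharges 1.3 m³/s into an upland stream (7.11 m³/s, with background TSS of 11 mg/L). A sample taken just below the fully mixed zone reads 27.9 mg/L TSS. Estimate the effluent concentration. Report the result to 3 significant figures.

120 mg/L

Mass balance: 7.110·11.00 + 1.300·Cₑ = 8.410·27.90
→ Cₑ = (8.410·27.90 − 7.110·11.00) / 1.300 = 120.3 mg/L.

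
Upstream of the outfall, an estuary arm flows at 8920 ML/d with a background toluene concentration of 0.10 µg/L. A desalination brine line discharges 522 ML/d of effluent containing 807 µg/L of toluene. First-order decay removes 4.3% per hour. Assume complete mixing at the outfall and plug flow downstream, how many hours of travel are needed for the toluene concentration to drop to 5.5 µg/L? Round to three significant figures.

After mixing, C = (8920·0.1000 + 522.0·807.0) / 9442 = 422100/9442 = 44.71 µg/L.
4.3%/h lost → k = −ln(1 − 0.043) = 0.04395 h⁻¹.
44.71·exp(−k·t) = 5.5 → t = ln(44.71/5.5)/k = 171600 s = 47.68 h.

47.7 h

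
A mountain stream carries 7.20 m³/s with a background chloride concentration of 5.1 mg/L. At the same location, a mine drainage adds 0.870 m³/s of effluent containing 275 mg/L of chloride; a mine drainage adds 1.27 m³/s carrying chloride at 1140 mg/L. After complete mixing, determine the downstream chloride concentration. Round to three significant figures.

Flow-weighted average: C = (7.200·5.100 + 0.8700·275.0 + 1.270·1140) / 9.340 = 1724/9.340 = 184.6 mg/L.

185 mg/L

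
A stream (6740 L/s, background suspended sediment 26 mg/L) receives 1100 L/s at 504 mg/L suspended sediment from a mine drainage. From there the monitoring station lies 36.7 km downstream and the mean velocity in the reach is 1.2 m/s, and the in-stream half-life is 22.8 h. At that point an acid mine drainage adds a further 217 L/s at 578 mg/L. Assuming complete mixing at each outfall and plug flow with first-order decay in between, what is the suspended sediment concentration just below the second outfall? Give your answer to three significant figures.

85.5 mg/L

Flow-weighted average: C = (6740·26.00 + 1100·504.0) / 7840 = 729600/7840 = 93.07 mg/L; combined flow 7840 L/s.
Travel time t = 36.7·1000 / 1.2 = 30580 s = 8.495 h.
Half-life 22.8 h → k = ln 2 / 22.8 = 0.03040 h⁻¹ = 0.7296 d⁻¹.
First-order decay: C = 93.07·exp(−k·t) = 93.07·0.7724 = 71.88 mg/L.
Second outfall: C = (7840·71.88 + 217.0·578.0)/8057 = 85.51 mg/L.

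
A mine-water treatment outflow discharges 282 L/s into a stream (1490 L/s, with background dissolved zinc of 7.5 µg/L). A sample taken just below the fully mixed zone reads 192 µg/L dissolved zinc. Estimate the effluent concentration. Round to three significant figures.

Mass balance: 1490·7.500 + 282.0·Cₑ = 1772·192.0
→ Cₑ = (1772·192.0 − 1490·7.500) / 282.0 = 1167 µg/L.

1170 µg/L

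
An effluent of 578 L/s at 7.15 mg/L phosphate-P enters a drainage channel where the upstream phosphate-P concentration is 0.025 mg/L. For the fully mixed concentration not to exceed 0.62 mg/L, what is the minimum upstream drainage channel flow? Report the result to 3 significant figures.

6340 L/s

Set C_mix = 0.62: (Q·0.02500 + 578.0·7.150) / (Q + 578.0) = 0.62
→ Q = 578.0·(7.150 − 0.62)/(0.62 − 0.02500) = 6343 L/s.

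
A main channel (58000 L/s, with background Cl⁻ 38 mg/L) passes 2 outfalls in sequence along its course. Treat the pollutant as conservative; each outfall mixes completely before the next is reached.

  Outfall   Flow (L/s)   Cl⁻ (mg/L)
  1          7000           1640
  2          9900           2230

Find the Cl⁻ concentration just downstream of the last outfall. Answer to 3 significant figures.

Below outfall 1: Q → 65000 L/s, C = (58000·38.00 + 7000·1640)/65000 = 210.5 mg/L.
Below outfall 2: Q → 74900 L/s, C = (65000·210.5 + 9900·2230)/74900 = 477.4 mg/L.

477 mg/L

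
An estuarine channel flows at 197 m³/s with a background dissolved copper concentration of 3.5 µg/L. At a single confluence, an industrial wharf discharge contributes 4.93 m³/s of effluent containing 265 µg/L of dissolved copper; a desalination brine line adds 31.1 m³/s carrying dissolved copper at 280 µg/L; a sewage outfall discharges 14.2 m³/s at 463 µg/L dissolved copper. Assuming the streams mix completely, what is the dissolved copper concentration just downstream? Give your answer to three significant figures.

Mass balance: C = (197.0·3.500 + 4.930·265.0 + 31.10·280.0 + 14.20·463.0) / 247.2 = 17280/247.2 = 69.89 µg/L.

69.9 µg/L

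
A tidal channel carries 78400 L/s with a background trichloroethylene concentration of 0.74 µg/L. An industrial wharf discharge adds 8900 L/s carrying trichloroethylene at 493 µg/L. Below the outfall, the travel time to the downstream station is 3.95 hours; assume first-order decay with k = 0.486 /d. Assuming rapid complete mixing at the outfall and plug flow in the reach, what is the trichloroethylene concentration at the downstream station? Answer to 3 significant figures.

47.0 µg/L

Mass balance: C = (78400·0.7400 + 8900·493.0) / 87300 = 4446000/87300 = 50.92 µg/L.
After decay, C = 50.92 × e^(−kt) = 50.92 × 0.9231 = 47.01 µg/L.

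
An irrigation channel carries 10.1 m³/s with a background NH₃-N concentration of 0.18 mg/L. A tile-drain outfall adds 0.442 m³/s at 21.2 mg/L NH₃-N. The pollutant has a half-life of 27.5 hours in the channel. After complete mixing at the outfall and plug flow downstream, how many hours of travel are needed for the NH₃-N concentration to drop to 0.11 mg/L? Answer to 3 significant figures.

Mass balance: C = (10.10·0.1800 + 0.4420·21.20) / 10.54 = 11.19/10.54 = 1.061 mg/L.
Half-life 27.5 h → k = ln 2 / 27.5 = 0.02521 h⁻¹ = 0.6049 d⁻¹.
1.061·exp(−k·t) = 0.11 → t = ln(1.061/0.11)/k = 323800 s = 89.93 h.

89.9 h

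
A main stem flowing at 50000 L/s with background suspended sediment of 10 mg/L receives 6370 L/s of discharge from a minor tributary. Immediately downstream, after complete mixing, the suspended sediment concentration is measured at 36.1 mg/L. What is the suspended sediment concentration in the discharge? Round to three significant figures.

Mass balance: 50000·10.00 + 6370·Cₑ = 56370·36.10
→ Cₑ = (56370·36.10 − 50000·10.00) / 6370 = 241.0 mg/L.

241 mg/L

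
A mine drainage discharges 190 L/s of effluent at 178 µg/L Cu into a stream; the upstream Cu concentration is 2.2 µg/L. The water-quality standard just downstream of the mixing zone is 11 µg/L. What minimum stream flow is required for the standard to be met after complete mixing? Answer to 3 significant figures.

Set C_mix = 11: (Q·2.200 + 190.0·178.0) / (Q + 190.0) = 11
→ Q = 190.0·(178.0 − 11)/(11 − 2.200) = 3606 L/s.

3610 L/s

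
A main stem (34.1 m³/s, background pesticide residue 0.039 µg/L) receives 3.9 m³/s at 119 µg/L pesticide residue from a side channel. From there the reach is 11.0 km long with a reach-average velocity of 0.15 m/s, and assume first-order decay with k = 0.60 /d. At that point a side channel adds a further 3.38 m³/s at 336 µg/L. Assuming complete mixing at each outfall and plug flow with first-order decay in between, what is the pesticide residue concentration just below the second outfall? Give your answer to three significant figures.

34.2 µg/L

Mixed concentration C = ΣQC/ΣQ = (34.10·0.03900 + 3.900·119.0) / 38.00 = 465.4/38.00 = 12.25 µg/L; combined flow 38.00 m³/s.
Travel time t = 11.0·1000 / 0.15 = 73330 s = 20.37 h.
After decay, C = 12.25 × e^(−kt) = 12.25 × 0.6009 = 7.360 µg/L.
Second outfall: C = (38.00·7.360 + 3.380·336.0)/41.38 = 34.20 µg/L.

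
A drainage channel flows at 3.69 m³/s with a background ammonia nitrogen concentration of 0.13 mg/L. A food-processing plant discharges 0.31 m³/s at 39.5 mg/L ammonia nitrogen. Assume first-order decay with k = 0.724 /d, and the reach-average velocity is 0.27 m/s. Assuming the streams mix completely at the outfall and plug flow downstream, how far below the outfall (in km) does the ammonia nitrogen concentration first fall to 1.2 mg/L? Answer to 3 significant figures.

31.4 km

Mixed concentration C = ΣQC/ΣQ = (3.690·0.1300 + 0.3100·39.50) / 4.000 = 12.72/4.000 = 3.181 mg/L.
Set 3.181·exp(−k·t) = 1.2 → t = ln(3.181/1.2)/k = 116300 s = 32.32 h.
Distance = v·t = 0.27·116300 = 31410 m = 31.41 km.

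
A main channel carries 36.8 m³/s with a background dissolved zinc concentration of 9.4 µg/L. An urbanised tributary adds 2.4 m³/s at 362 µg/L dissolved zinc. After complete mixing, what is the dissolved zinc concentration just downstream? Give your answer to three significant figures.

31.0 µg/L

Mass balance: C = (36.80·9.400 + 2.400·362.0) / 39.20 = 1215/39.20 = 30.99 µg/L.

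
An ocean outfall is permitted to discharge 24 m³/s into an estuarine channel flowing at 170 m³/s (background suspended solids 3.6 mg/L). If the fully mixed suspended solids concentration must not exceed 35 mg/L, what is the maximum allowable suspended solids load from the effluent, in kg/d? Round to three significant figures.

534000 kg/d

Mass balance at the limit: 170.0·3.600 + 24.00·Cₑ = 194.0·35 → Cₑ = 257.4 mg/L.
Load = 24.00 m³/s × 257.4 g/m³ × 86 400 s/d = 533800 kg/d.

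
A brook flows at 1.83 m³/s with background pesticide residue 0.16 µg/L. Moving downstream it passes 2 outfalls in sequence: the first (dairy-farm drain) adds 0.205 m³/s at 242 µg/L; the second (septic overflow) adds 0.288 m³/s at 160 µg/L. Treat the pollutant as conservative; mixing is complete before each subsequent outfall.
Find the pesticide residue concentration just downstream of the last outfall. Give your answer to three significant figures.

41.3 µg/L

After outfall 1: Q = 1.830 + 0.2050 = 2.035 m³/s; C = (1.830·0.1600 + 0.2050·242.0)/2.035 = 24.52 µg/L.
After outfall 2: Q = 2.035 + 0.2880 = 2.323 m³/s; C = (2.035·24.52 + 0.2880·160.0)/2.323 = 41.32 µg/L.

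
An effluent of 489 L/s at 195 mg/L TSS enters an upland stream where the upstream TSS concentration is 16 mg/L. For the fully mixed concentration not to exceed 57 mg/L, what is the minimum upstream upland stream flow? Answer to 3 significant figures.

Set C_mix = 57: (Q·16.00 + 489.0·195.0) / (Q + 489.0) = 57
→ Q = 489.0·(195.0 − 57)/(57 − 16.00) = 1646 L/s.

1650 L/s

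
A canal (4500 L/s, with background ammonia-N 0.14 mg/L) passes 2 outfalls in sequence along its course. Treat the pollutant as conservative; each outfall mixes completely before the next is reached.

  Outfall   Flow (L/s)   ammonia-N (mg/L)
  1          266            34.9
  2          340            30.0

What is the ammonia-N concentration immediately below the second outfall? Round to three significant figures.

Outfall 1: combined Q = 4766 L/s; C = (4500·0.1400 + 266.0·34.90)/4766 = 2.080 mg/L.
Outfall 2: combined Q = 5106 L/s; C = (4766·2.080 + 340.0·30.00)/5106 = 3.939 mg/L.

3.94 mg/L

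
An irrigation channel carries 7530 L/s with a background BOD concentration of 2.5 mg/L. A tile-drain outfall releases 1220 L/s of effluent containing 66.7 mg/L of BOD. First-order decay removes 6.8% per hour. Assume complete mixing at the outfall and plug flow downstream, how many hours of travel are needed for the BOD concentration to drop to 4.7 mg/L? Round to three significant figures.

Mass balance: C = (7530·2.500 + 1220·66.70) / 8750 = 100200/8750 = 11.45 mg/L.
6.8%/h lost → k = −ln(1 − 0.068) = 0.07042 h⁻¹.
11.45·exp(−k·t) = 4.7 → t = ln(11.45/4.7)/k = 45520 s = 12.65 h.

12.6 h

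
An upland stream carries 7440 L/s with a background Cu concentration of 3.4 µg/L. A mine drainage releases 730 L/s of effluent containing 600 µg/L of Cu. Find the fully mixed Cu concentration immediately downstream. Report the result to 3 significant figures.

After mixing, C = (7440·3.400 + 730.0·600.0) / 8170 = 463300/8170 = 56.71 µg/L.

56.7 µg/L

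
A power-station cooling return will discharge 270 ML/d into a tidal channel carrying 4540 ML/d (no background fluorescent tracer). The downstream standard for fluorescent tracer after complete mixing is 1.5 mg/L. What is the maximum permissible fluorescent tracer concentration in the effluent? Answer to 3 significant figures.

26.7 mg/L

At the limit, (Qr·Cr + Qe·Cₑ)/(Qr + Qe) = 1.5:
Cₑ = (4810·1.5 − 4540·0) / 270.0 = 26.72 mg/L.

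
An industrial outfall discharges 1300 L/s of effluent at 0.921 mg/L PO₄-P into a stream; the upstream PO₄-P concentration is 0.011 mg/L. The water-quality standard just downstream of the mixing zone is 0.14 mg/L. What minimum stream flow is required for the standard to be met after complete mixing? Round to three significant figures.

7870 L/s

Set C_mix = 0.14: (Q·0.01100 + 1300·0.9210) / (Q + 1300) = 0.14
→ Q = 1300·(0.9210 − 0.14)/(0.14 − 0.01100) = 7871 L/s.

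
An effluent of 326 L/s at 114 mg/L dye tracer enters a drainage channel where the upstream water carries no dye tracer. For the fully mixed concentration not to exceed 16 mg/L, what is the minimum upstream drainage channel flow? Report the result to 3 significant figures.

2000 L/s

Set C_mix = 16: (Q·0 + 326.0·114.0) / (Q + 326.0) = 16
→ Q = 326.0·(114.0 − 16)/(16 − 0) = 1997 L/s.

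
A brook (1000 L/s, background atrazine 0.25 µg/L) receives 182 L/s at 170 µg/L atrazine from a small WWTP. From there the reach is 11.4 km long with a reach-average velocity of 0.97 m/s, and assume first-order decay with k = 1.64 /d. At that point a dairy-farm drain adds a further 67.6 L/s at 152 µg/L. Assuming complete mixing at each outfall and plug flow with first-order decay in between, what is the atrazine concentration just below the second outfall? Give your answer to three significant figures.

28.2 µg/L

Mass balance: C = (1000·0.2500 + 182.0·170.0) / 1182 = 31190/1182 = 26.39 µg/L; combined flow 1182 L/s.
Travel time t = 11.4·1000 / 0.97 = 11750 s = 3.265 h.
After decay, C = 26.39 × e^(−kt) = 26.39 × 0.8000 = 21.11 µg/L.
Second outfall: C = (1182·21.11 + 67.60·152.0)/1250 = 28.19 µg/L.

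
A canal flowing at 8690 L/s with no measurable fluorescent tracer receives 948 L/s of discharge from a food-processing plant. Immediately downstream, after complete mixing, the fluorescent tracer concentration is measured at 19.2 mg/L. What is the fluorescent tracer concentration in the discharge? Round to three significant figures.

195 mg/L

Mass balance: 8690·0 + 948.0·Cₑ = 9638·19.20
→ Cₑ = (9638·19.20 − 8690·0) / 948.0 = 195.2 mg/L.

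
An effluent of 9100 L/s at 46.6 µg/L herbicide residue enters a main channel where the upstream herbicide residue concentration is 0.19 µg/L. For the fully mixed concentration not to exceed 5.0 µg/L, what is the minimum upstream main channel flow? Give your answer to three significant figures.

Set C_mix = 5.0: (Q·0.1900 + 9100·46.60) / (Q + 9100) = 5.0
→ Q = 9100·(46.60 − 5.0)/(5.0 − 0.1900) = 78700 L/s.

78700 L/s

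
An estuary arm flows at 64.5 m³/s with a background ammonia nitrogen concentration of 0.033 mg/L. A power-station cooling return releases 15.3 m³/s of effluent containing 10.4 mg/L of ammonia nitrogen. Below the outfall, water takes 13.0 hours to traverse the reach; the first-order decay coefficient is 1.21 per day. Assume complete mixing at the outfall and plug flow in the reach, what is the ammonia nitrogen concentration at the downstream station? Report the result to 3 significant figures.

Conservation of mass: C = (64.50·0.03300 + 15.30·10.40) / 79.80 = 161.2/79.80 = 2.021 mg/L.
First-order decay: C = 2.021·exp(−k·t) = 2.021·0.5192 = 1.049 mg/L.

1.05 mg/L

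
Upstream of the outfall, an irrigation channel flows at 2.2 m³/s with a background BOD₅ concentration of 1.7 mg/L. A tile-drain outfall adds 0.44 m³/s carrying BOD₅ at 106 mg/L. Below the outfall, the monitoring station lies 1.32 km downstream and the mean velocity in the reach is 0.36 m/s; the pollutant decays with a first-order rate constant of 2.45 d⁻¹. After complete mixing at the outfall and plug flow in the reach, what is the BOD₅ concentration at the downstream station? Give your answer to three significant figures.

Conservation of mass: C = (2.200·1.700 + 0.4400·106.0) / 2.640 = 50.38/2.640 = 19.08 mg/L.
Travel time t = 1.32·1000 / 0.36 = 3667 s = 1.019 h.
Applying C = C₀e^(−kt): 19.08 × 0.9012 = 17.20 mg/L.

17.2 mg/L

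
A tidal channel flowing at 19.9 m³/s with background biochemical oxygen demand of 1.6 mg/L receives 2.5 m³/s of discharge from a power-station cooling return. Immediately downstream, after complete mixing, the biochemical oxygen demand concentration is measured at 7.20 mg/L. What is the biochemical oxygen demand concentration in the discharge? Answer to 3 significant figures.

51.8 mg/L

Mass balance: 19.90·1.600 + 2.500·Cₑ = 22.40·7.200
→ Cₑ = (22.40·7.200 − 19.90·1.600) / 2.500 = 51.78 mg/L.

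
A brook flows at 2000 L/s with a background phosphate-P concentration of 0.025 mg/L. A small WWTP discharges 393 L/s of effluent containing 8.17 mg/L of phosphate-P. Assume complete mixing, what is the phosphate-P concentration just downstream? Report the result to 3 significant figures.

Mixed concentration C = ΣQC/ΣQ = (2000·0.02500 + 393.0·8.170) / 2393 = 3261/2393 = 1.363 mg/L.

1.36 mg/L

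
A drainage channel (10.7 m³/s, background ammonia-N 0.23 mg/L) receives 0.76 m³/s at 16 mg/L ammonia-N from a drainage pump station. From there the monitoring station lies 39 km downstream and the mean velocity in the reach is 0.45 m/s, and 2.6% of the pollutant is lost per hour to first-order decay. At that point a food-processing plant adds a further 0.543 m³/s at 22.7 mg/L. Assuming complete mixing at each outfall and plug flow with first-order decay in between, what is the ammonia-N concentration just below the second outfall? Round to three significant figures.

1.67 mg/L

Mixed concentration C = ΣQC/ΣQ = (10.70·0.2300 + 0.7600·16.00) / 11.46 = 14.62/11.46 = 1.276 mg/L; combined flow 11.46 m³/s.
Travel time t = 39·1000 / 0.45 = 86670 s = 24.07 h.
2.6%/h lost → k = −ln(1 − 0.026) = 0.02634 h⁻¹.
After decay, C = 1.276 × e^(−kt) = 1.276 × 0.5304 = 0.6766 mg/L.
At the second outfall, C = (11.46·0.6766 + 0.5430·22.70) / (11.46 + 0.5430) = 1.673 mg/L.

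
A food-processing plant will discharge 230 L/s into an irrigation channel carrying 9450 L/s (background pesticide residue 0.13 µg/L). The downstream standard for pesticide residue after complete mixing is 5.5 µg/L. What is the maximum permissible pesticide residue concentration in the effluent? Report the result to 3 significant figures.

226 µg/L

At the limit, (Qr·Cr + Qe·Cₑ)/(Qr + Qe) = 5.5:
Cₑ = (9680·5.5 − 9450·0.1300) / 230.0 = 226.1 µg/L.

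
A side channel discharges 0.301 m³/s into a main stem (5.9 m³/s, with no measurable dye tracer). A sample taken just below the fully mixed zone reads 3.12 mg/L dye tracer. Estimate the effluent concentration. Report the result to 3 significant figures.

Mass balance: 5.900·0 + 0.3010·Cₑ = 6.201·3.120
→ Cₑ = (6.201·3.120 − 5.900·0) / 0.3010 = 64.28 mg/L.

64.3 mg/L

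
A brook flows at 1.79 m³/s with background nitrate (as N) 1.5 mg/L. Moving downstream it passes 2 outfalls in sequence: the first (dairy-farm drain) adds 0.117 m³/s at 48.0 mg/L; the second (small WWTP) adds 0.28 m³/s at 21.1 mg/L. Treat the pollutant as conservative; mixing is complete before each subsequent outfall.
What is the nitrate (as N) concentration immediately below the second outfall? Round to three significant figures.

6.50 mg/L

After outfall 1: Q = 1.790 + 0.1170 = 1.907 m³/s; C = (1.790·1.500 + 0.1170·48.00)/1.907 = 4.353 mg/L.
After outfall 2: Q = 1.907 + 0.2800 = 2.187 m³/s; C = (1.907·4.353 + 0.2800·21.10)/2.187 = 6.497 mg/L.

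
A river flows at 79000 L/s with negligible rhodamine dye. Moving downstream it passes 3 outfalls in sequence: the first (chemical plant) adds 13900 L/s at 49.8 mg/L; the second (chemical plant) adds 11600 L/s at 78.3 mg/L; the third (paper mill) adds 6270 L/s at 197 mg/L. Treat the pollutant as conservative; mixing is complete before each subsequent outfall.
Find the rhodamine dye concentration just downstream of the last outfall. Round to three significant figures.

Below outfall 1: Q → 92900 L/s, C = (79000·0 + 13900·49.80)/92900 = 7.451 mg/L.
Below outfall 2: Q → 104500 L/s, C = (92900·7.451 + 11600·78.30)/104500 = 15.32 mg/L.
Below outfall 3: Q → 110800 L/s, C = (104500·15.32 + 6270·197.0)/110800 = 25.60 mg/L.

25.6 mg/L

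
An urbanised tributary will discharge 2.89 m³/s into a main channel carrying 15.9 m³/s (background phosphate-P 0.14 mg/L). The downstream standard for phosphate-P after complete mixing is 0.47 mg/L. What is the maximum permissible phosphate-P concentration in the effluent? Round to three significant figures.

2.29 mg/L

At the limit, (Qr·Cr + Qe·Cₑ)/(Qr + Qe) = 0.47:
Cₑ = (18.79·0.47 − 15.90·0.1400) / 2.890 = 2.286 mg/L.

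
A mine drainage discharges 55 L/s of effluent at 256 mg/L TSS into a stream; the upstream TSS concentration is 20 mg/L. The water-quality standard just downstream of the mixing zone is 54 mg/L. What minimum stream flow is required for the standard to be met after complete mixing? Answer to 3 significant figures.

Set C_mix = 54: (Q·20.00 + 55.00·256.0) / (Q + 55.00) = 54
→ Q = 55.00·(256.0 − 54)/(54 − 20.00) = 326.8 L/s.

327 L/s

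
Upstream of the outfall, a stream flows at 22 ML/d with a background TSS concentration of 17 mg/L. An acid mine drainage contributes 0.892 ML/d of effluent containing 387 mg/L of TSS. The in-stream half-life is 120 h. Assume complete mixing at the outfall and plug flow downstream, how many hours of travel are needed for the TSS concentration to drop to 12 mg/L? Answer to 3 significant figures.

167 h

Mass balance: C = (22.00·17.00 + 0.8920·387.0) / 22.89 = 719.2/22.89 = 31.42 mg/L.
Half-life 120 h → k = ln 2 / 120 = 0.005776 h⁻¹ = 0.1386 d⁻¹.
31.42·exp(−k·t) = 12 → t = ln(31.42/12)/k = 599800 s = 166.6 h.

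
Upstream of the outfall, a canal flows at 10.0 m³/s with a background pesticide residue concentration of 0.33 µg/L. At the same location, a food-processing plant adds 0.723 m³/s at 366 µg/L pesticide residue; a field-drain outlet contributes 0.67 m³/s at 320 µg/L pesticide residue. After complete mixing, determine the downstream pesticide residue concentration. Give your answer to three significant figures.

42.3 µg/L

After mixing, C = (10.00·0.3300 + 0.7230·366.0 + 0.6700·320.0) / 11.39 = 482.3/11.39 = 42.33 µg/L.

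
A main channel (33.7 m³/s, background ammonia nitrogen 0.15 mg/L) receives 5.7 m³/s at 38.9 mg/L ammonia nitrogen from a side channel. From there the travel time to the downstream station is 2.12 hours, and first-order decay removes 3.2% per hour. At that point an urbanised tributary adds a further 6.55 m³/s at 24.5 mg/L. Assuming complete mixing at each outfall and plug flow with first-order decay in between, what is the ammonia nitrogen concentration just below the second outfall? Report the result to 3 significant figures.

Mass balance: C = (33.70·0.1500 + 5.700·38.90) / 39.40 = 226.8/39.40 = 5.756 mg/L; combined flow 39.40 m³/s.
3.2%/h lost → k = −ln(1 − 0.032) = 0.03252 h⁻¹.
Decay over the reach: 5.756·exp(−kt) = 5.756·0.9334 = 5.372 mg/L.
At the second outfall, C = (39.40·5.372 + 6.550·24.50) / (39.40 + 6.550) = 8.099 mg/L.

8.10 mg/L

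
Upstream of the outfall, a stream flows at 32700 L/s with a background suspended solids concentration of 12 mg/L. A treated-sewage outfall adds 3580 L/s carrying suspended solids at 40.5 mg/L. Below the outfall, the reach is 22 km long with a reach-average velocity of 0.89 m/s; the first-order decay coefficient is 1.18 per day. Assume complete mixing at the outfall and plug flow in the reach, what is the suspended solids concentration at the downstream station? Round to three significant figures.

Flow-weighted average: C = (32700·12.00 + 3580·40.50) / 36280 = 537400/36280 = 14.81 mg/L.
Travel time t = 22·1000 / 0.89 = 24720 s = 6.866 h.
Applying C = C₀e^(−kt): 14.81 × 0.7135 = 10.57 mg/L.

10.6 mg/L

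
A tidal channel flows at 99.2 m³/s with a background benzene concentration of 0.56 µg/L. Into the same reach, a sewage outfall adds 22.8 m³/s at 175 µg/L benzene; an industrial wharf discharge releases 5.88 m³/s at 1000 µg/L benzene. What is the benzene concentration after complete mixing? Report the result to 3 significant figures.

Mass balance: C = (99.20·0.5600 + 22.80·175.0 + 5.880·1000) / 127.9 = 9926/127.9 = 77.62 µg/L.

77.6 µg/L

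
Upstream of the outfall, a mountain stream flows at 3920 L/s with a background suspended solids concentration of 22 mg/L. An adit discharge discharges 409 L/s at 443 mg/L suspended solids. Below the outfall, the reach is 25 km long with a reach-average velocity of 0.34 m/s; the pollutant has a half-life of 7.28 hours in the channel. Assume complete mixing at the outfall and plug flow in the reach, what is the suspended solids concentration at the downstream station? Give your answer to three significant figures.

After mixing, C = (3920·22.00 + 409.0·443.0) / 4329 = 267400/4329 = 61.78 mg/L.
Travel time t = 25·1000 / 0.34 = 73530 s = 20.42 h.
Half-life 7.28 h → k = ln 2 / 7.28 = 0.09521 h⁻¹ = 2.285 d⁻¹.
First-order decay: C = 61.78·exp(−k·t) = 61.78·0.1430 = 8.836 mg/L.

8.84 mg/L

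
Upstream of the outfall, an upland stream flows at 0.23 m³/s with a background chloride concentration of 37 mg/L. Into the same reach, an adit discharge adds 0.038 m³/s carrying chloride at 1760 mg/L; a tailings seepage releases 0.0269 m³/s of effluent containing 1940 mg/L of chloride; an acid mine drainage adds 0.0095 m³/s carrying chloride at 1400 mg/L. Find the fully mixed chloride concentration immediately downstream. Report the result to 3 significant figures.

Flow-weighted average: C = (0.2300·37.00 + 0.03800·1760 + 0.02690·1940 + 0.009500·1400) / 0.3044 = 140.9/0.3044 = 462.8 mg/L.

463 mg/L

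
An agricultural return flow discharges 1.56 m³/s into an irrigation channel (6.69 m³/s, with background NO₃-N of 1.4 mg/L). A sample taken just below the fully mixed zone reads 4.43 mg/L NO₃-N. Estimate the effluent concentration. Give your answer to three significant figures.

17.4 mg/L

Mass balance: 6.690·1.400 + 1.560·Cₑ = 8.250·4.430
→ Cₑ = (8.250·4.430 − 6.690·1.400) / 1.560 = 17.42 mg/L.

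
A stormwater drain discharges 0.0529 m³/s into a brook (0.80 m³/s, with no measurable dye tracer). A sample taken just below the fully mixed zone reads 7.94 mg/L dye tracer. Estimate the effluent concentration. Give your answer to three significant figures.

Mass balance: 0.8000·0 + 0.05290·Cₑ = 0.8529·7.940
→ Cₑ = (0.8529·7.940 − 0.8000·0) / 0.05290 = 128.0 mg/L.

128 mg/L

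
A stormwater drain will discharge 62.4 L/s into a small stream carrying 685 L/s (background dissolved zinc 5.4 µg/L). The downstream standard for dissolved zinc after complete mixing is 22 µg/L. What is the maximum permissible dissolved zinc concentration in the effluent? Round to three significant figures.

204 µg/L

At the limit, (Qr·Cr + Qe·Cₑ)/(Qr + Qe) = 22:
Cₑ = (747.4·22 − 685.0·5.400) / 62.40 = 204.2 µg/L.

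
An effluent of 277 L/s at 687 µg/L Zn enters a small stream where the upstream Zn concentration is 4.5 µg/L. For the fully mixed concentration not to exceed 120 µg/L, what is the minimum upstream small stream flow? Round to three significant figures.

1360 L/s

Set C_mix = 120: (Q·4.500 + 277.0·687.0) / (Q + 277.0) = 120
→ Q = 277.0·(687.0 − 120)/(120 − 4.500) = 1360 L/s.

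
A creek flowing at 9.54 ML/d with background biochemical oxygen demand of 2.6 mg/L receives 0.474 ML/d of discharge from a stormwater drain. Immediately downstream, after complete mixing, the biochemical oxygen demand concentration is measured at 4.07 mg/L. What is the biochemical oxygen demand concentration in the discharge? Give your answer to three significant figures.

Mass balance: 9.540·2.600 + 0.4740·Cₑ = 10.01·4.070
→ Cₑ = (10.01·4.070 − 9.540·2.600) / 0.4740 = 33.66 mg/L.

33.7 mg/L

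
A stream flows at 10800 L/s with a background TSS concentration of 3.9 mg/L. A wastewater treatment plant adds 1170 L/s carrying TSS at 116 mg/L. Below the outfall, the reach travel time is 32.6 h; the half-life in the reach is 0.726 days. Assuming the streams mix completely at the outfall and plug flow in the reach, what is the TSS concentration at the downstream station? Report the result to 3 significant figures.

4.06 mg/L

Mass balance: C = (10800·3.900 + 1170·116.0) / 11970 = 177800/11970 = 14.86 mg/L.
Half-life 0.726 d → k = ln 2 / 0.726 = 0.9547 d⁻¹.
After decay, C = 14.86 × e^(−kt) = 14.86 × 0.2734 = 4.062 mg/L.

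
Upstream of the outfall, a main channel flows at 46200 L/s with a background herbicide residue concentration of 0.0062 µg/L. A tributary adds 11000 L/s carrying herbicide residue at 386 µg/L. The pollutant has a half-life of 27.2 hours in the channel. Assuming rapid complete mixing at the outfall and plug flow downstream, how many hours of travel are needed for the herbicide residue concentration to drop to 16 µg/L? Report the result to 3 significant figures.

After mixing, C = (46200·0.006200 + 11000·386.0) / 57200 = 4246000/57200 = 74.24 µg/L.
Half-life 27.2 h → k = ln 2 / 27.2 = 0.02548 h⁻¹ = 0.6116 d⁻¹.
74.24·exp(−k·t) = 16 → t = ln(74.24/16)/k = 216800 s = 60.22 h.

60.2 h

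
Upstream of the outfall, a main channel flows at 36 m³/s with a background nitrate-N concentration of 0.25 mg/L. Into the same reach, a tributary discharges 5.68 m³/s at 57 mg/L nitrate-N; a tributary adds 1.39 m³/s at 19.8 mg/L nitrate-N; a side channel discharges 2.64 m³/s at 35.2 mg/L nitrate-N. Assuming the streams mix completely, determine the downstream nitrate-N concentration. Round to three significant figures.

9.91 mg/L

Mixed concentration C = ΣQC/ΣQ = (36.00·0.2500 + 5.680·57.00 + 1.390·19.80 + 2.640·35.20) / 45.71 = 453.2/45.71 = 9.915 mg/L.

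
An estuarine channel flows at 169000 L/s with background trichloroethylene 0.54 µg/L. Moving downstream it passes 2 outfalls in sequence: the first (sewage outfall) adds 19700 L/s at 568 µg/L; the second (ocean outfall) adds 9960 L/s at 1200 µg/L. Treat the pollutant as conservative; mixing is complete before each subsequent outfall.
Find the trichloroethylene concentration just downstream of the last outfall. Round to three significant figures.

After outfall 1: Q = 169000 + 19700 = 188700 L/s; C = (169000·0.5400 + 19700·568.0)/188700 = 59.78 µg/L.
After outfall 2: Q = 188700 + 9960 = 198700 L/s; C = (188700·59.78 + 9960·1200)/198700 = 116.9 µg/L.

117 µg/L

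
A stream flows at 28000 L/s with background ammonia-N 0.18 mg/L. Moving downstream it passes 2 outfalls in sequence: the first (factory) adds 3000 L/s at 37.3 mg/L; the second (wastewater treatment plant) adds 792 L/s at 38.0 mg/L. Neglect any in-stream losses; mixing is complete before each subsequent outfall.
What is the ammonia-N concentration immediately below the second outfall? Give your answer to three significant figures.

4.62 mg/L

After outfall 1: Q = 28000 + 3000 = 31000 L/s; C = (28000·0.1800 + 3000·37.30)/31000 = 3.772 mg/L.
After outfall 2: Q = 31000 + 792.0 = 31790 L/s; C = (31000·3.772 + 792.0·38.00)/31790 = 4.625 mg/L.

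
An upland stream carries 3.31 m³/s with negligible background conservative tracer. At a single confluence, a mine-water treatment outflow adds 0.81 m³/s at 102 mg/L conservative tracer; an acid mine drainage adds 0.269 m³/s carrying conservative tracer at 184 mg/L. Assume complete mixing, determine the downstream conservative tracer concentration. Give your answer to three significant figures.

Mass balance: C = (3.310·0 + 0.8100·102.0 + 0.2690·184.0) / 4.389 = 132.1/4.389 = 30.10 mg/L.

30.1 mg/L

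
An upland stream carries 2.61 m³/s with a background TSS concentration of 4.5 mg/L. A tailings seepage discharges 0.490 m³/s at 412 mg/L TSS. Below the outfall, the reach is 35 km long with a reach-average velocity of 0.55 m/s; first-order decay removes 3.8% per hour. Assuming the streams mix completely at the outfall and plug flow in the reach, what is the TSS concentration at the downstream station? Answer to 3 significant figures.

34.7 mg/L

Mixed concentration C = ΣQC/ΣQ = (2.610·4.500 + 0.4900·412.0) / 3.100 = 213.6/3.100 = 68.91 mg/L.
Travel time t = 35·1000 / 0.55 = 63640 s = 17.68 h.
3.8%/h lost → k = −ln(1 − 0.038) = 0.03874 h⁻¹.
Applying C = C₀e^(−kt): 68.91 × 0.5042 = 34.74 mg/L.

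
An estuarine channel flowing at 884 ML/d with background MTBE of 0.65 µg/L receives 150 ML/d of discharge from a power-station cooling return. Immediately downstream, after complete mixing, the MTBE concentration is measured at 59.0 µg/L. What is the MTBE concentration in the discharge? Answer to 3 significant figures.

403 µg/L

Mass balance: 884.0·0.6500 + 150.0·Cₑ = 1034·59.00
→ Cₑ = (1034·59.00 − 884.0·0.6500) / 150.0 = 402.9 µg/L.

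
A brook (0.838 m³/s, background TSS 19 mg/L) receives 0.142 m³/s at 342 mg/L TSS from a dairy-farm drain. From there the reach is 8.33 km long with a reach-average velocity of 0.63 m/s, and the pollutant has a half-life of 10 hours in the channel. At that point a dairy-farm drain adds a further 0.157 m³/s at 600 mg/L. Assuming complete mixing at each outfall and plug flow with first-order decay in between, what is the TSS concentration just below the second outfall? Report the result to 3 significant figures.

Conservation of mass: C = (0.8380·19.00 + 0.1420·342.0) / 0.9800 = 64.49/0.9800 = 65.80 mg/L; combined flow 0.9800 m³/s.
Travel time t = 8.33·1000 / 0.63 = 13220 s = 3.673 h.
Half-life 10 h → k = ln 2 / 10 = 0.06931 h⁻¹ = 1.664 d⁻¹.
Applying C = C₀e^(−kt): 65.80 × 0.7752 = 51.01 mg/L.
At the second outfall, C = (0.9800·51.01 + 0.1570·600.0) / (0.9800 + 0.1570) = 126.8 mg/L.

127 mg/L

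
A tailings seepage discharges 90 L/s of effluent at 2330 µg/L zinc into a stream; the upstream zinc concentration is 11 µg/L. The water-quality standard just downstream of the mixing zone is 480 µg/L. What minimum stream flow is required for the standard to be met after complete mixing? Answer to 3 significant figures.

Set C_mix = 480: (Q·11.00 + 90.00·2330) / (Q + 90.00) = 480
→ Q = 90.00·(2330 − 480)/(480 − 11.00) = 355.0 L/s.

355 L/s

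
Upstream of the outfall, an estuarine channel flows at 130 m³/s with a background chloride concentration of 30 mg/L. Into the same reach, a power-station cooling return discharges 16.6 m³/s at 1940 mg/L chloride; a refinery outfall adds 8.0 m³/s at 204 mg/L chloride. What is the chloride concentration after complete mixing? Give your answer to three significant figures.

Mixed concentration C = ΣQC/ΣQ = (130.0·30.00 + 16.60·1940 + 8.000·204.0) / 154.6 = 37740/154.6 = 244.1 mg/L.

244 mg/L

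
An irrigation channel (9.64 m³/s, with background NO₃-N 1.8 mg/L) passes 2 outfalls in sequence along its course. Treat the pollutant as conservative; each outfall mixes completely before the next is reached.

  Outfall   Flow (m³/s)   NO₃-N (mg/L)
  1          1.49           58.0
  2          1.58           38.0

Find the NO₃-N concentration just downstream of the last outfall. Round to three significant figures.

Below outfall 1: Q → 11.13 m³/s, C = (9.640·1.800 + 1.490·58.00)/11.13 = 9.324 mg/L.
Below outfall 2: Q → 12.71 m³/s, C = (11.13·9.324 + 1.580·38.00)/12.71 = 12.89 mg/L.

12.9 mg/L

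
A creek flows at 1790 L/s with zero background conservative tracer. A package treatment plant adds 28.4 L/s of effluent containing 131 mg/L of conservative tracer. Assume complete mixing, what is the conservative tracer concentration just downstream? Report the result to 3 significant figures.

2.05 mg/L

Mixed concentration C = ΣQC/ΣQ = (1790·0 + 28.40·131.0) / 1818 = 3720/1818 = 2.046 mg/L.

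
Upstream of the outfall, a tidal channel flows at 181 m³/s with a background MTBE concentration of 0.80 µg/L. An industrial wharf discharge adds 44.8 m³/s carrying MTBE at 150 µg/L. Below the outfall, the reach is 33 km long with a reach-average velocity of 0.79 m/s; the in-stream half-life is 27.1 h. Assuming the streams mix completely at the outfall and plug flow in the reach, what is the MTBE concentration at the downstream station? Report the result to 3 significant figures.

22.6 µg/L

Conservation of mass: C = (181.0·0.8000 + 44.80·150.0) / 225.8 = 6865/225.8 = 30.40 µg/L.
Travel time t = 33·1000 / 0.79 = 41770 s = 11.60 h.
Half-life 27.1 h → k = ln 2 / 27.1 = 0.02558 h⁻¹ = 0.6139 d⁻¹.
Applying C = C₀e^(−kt): 30.40 × 0.7432 = 22.59 µg/L.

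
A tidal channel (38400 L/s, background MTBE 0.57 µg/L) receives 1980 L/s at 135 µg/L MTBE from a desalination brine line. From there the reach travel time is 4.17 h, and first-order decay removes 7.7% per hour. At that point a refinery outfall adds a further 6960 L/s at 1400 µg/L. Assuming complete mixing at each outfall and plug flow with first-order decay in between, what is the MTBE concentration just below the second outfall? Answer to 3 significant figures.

Mixed concentration C = ΣQC/ΣQ = (38400·0.5700 + 1980·135.0) / 40380 = 289200/40380 = 7.162 µg/L; combined flow 40380 L/s.
7.7%/h lost → k = −ln(1 − 0.077) = 0.08013 h⁻¹.
After decay, C = 7.162 × e^(−kt) = 7.162 × 0.7160 = 5.127 µg/L.
Second outfall: C = (40380·5.127 + 6960·1400)/47340 = 210.2 µg/L.

210 µg/L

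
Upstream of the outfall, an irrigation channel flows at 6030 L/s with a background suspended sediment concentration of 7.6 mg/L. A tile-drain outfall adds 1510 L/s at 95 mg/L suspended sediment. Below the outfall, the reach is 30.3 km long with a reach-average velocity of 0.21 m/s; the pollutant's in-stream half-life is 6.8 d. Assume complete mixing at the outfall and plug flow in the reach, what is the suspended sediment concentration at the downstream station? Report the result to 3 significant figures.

Mixed concentration C = ΣQC/ΣQ = (6030·7.600 + 1510·95.00) / 7540 = 189300/7540 = 25.10 mg/L.
Travel time t = 30.3·1000 / 0.21 = 144300 s = 40.08 h.
Half-life 6.8 d → k = ln 2 / 6.8 = 0.1019 d⁻¹.
Applying C = C₀e^(−kt): 25.10 × 0.8435 = 21.17 mg/L.

21.2 mg/L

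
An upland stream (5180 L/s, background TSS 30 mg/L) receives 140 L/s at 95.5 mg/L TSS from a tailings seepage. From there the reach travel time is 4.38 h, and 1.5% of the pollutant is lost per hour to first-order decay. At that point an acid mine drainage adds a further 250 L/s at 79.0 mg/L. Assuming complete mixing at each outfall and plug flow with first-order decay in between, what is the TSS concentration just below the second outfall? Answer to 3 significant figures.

31.9 mg/L

Mass balance: C = (5180·30.00 + 140.0·95.50) / 5320 = 168800/5320 = 31.72 mg/L; combined flow 5320 L/s.
1.5%/h lost → k = −ln(1 − 0.015) = 0.01511 h⁻¹.
First-order decay: C = 31.72·exp(−k·t) = 31.72·0.9359 = 29.69 mg/L.
Second outfall: C = (5320·29.69 + 250.0·79.00)/5570 = 31.90 mg/L.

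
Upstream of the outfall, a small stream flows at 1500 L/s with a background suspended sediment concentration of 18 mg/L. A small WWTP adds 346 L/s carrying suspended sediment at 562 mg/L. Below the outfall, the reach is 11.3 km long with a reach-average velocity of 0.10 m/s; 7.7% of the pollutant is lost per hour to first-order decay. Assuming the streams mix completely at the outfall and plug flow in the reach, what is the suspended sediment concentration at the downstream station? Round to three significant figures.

Flow-weighted average: C = (1500·18.00 + 346.0·562.0) / 1846 = 221500/1846 = 120.0 mg/L.
Travel time t = 11.3·1000 / 0.10 = 113000 s = 31.39 h.
7.7%/h lost → k = −ln(1 − 0.077) = 0.08013 h⁻¹.
Applying C = C₀e^(−kt): 120.0 × 0.08086 = 9.700 mg/L.

9.70 mg/L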